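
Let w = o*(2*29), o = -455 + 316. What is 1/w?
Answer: -1/8062 ≈ -0.00012404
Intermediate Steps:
o = -139
w = -8062 (w = -278*29 = -139*58 = -8062)
1/w = 1/(-8062) = -1/8062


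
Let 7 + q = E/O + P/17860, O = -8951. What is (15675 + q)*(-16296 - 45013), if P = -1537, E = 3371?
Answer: -153559957223497497/159864860 ≈ -9.6056e+8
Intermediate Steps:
q = -1193017767/159864860 (q = -7 + (3371/(-8951) - 1537/17860) = -7 + (3371*(-1/8951) - 1537*1/17860) = -7 + (-3371/8951 - 1537/17860) = -7 - 73963747/159864860 = -1193017767/159864860 ≈ -7.4627)
(15675 + q)*(-16296 - 45013) = (15675 - 1193017767/159864860)*(-16296 - 45013) = (2504688662733/159864860)*(-61309) = -153559957223497497/159864860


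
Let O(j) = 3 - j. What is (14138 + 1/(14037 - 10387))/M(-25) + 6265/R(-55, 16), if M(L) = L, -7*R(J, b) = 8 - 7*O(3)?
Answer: -2207299179/365000 ≈ -6047.4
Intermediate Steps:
R(J, b) = -8/7 (R(J, b) = -(8 - 7*(3 - 1*3))/7 = -(8 - 7*(3 - 3))/7 = -(8 - 7*0)/7 = -(8 + 0)/7 = -⅐*8 = -8/7)
(14138 + 1/(14037 - 10387))/M(-25) + 6265/R(-55, 16) = (14138 + 1/(14037 - 10387))/(-25) + 6265/(-8/7) = (14138 + 1/3650)*(-1/25) + 6265*(-7/8) = (14138 + 1/3650)*(-1/25) - 43855/8 = (51603701/3650)*(-1/25) - 43855/8 = -51603701/91250 - 43855/8 = -2207299179/365000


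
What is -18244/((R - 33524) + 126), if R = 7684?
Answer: 9122/12857 ≈ 0.70950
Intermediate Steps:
-18244/((R - 33524) + 126) = -18244/((7684 - 33524) + 126) = -18244/(-25840 + 126) = -18244/(-25714) = -18244*(-1/25714) = 9122/12857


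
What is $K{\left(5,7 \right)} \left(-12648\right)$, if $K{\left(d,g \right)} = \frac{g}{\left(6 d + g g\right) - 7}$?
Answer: $- \frac{3689}{3} \approx -1229.7$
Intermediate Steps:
$K{\left(d,g \right)} = \frac{g}{-7 + g^{2} + 6 d}$ ($K{\left(d,g \right)} = \frac{g}{\left(6 d + g^{2}\right) - 7} = \frac{g}{\left(g^{2} + 6 d\right) - 7} = \frac{g}{-7 + g^{2} + 6 d}$)
$K{\left(5,7 \right)} \left(-12648\right) = \frac{7}{-7 + 7^{2} + 6 \cdot 5} \left(-12648\right) = \frac{7}{-7 + 49 + 30} \left(-12648\right) = \frac{7}{72} \left(-12648\right) = - \frac{3689}{3}$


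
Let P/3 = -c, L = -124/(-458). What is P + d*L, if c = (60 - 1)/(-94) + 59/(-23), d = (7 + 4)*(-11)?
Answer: -11476963/495098 ≈ -23.181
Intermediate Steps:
L = 62/229 (L = -124*(-1/458) = 62/229 ≈ 0.27074)
d = -121 (d = 11*(-11) = -121)
c = -6903/2162 (c = 59*(-1/94) + 59*(-1/23) = -59/94 - 59/23 = -6903/2162 ≈ -3.1929)
P = 20709/2162 (P = 3*(-1*(-6903/2162)) = 3*(6903/2162) = 20709/2162 ≈ 9.5786)
P + d*L = 20709/2162 - 121*62/229 = 20709/2162 - 7502/229 = -11476963/495098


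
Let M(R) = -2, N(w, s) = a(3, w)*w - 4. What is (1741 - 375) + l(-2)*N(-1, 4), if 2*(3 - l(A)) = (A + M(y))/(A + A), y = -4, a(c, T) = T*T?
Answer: 2707/2 ≈ 1353.5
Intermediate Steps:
a(c, T) = T²
N(w, s) = -4 + w³ (N(w, s) = w²*w - 4 = w³ - 4 = -4 + w³)
l(A) = 3 - (-2 + A)/(4*A) (l(A) = 3 - (A - 2)/(2*(A + A)) = 3 - (-2 + A)/(2*(2*A)) = 3 - (-2 + A)*1/(2*A)/2 = 3 - (-2 + A)/(4*A))
(1741 - 375) + l(-2)*N(-1, 4) = (1741 - 375) + ((¼)*(2 + 11*(-2))/(-2))*(-4 + (-1)³) = 1366 + ((¼)*(-½)*(2 - 22))*(-4 - 1) = 1366 + ((¼)*(-½)*(-20))*(-5) = 1366 + (5/2)*(-5) = 1366 - 25/2 = 2707/2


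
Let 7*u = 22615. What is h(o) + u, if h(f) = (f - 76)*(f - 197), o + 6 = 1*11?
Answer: 118039/7 ≈ 16863.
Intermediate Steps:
u = 22615/7 (u = (⅐)*22615 = 22615/7 ≈ 3230.7)
o = 5 (o = -6 + 1*11 = -6 + 11 = 5)
h(f) = (-197 + f)*(-76 + f) (h(f) = (-76 + f)*(-197 + f) = (-197 + f)*(-76 + f))
h(o) + u = (14972 + 5² - 273*5) + 22615/7 = (14972 + 25 - 1365) + 22615/7 = 13632 + 22615/7 = 118039/7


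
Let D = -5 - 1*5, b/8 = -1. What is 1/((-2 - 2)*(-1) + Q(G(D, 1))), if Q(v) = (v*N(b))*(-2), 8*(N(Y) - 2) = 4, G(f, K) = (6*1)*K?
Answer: -1/26 ≈ -0.038462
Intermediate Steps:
b = -8 (b = 8*(-1) = -8)
D = -10 (D = -5 - 5 = -10)
G(f, K) = 6*K
N(Y) = 5/2 (N(Y) = 2 + (⅛)*4 = 2 + ½ = 5/2)
Q(v) = -5*v (Q(v) = (v*(5/2))*(-2) = (5*v/2)*(-2) = -5*v)
1/((-2 - 2)*(-1) + Q(G(D, 1))) = 1/((-2 - 2)*(-1) - 30) = 1/(-4*(-1) - 5*6) = 1/(4 - 30) = 1/(-26) = -1/26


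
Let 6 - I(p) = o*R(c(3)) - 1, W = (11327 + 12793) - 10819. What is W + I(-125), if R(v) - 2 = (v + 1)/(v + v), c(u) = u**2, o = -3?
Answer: 39947/3 ≈ 13316.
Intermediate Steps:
R(v) = 2 + (1 + v)/(2*v) (R(v) = 2 + (v + 1)/(v + v) = 2 + (1 + v)/((2*v)) = 2 + (1 + v)*(1/(2*v)) = 2 + (1 + v)/(2*v))
W = 13301 (W = 24120 - 10819 = 13301)
I(p) = 44/3 (I(p) = 6 - (-3*(1 + 5*3**2)/(2*(3**2)) - 1) = 6 - (-3*(1 + 5*9)/(2*9) - 1) = 6 - (-3*(1 + 45)/(2*9) - 1) = 6 - (-3*46/(2*9) - 1) = 6 - (-3*23/9 - 1) = 6 - (-23/3 - 1) = 6 - 1*(-26/3) = 6 + 26/3 = 44/3)
W + I(-125) = 13301 + 44/3 = 39947/3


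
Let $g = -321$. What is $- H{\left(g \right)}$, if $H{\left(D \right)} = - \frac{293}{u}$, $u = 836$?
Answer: $\frac{293}{836} \approx 0.35048$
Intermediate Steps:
$H{\left(D \right)} = - \frac{293}{836}$
$- H{\left(g \right)} = \left(-1\right) \left(- \frac{293}{836}\right) = \frac{293}{836}$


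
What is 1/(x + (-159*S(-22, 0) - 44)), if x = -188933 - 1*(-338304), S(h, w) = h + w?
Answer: 1/152825 ≈ 6.5434e-6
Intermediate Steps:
x = 149371 (x = -188933 + 338304 = 149371)
1/(x + (-159*S(-22, 0) - 44)) = 1/(149371 + (-159*(-22 + 0) - 44)) = 1/(149371 + (-159*(-22) - 44)) = 1/(149371 + (3498 - 44)) = 1/(149371 + 3454) = 1/152825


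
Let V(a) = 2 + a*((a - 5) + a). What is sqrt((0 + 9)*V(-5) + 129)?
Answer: sqrt(822) ≈ 28.671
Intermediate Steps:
V(a) = 2 + a*(-5 + 2*a) (V(a) = 2 + a*((-5 + a) + a) = 2 + a*(-5 + 2*a))
sqrt((0 + 9)*V(-5) + 129) = sqrt((0 + 9)*(2 - 5*(-5) + 2*(-5)**2) + 129) = sqrt(9*(2 + 25 + 2*25) + 129) = sqrt(9*(2 + 25 + 50) + 129) = sqrt(9*77 + 129) = sqrt(693 + 129) = sqrt(822)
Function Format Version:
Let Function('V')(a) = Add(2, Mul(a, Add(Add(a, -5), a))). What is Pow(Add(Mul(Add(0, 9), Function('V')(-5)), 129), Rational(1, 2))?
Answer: Pow(822, Rational(1, 2)) ≈ 28.671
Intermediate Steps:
Function('V')(a) = Add(2, Mul(a, Add(-5, Mul(2, a)))) (Function('V')(a) = Add(2, Mul(a, Add(Add(-5, a), a))) = Add(2, Mul(a, Add(-5, Mul(2, a)))))
Pow(Add(Mul(Add(0, 9), Function('V')(-5)), 129), Rational(1, 2)) = Pow(Add(Mul(Add(0, 9), Add(2, Mul(-5, -5), Mul(2, Pow(-5, 2)))), 129), Rational(1, 2)) = Pow(Add(Mul(9, Add(2, 25, Mul(2, 25))), 129), Rational(1, 2)) = Pow(Add(Mul(9, Add(2, 25, 50)), 129), Rational(1, 2)) = Pow(Add(Mul(9, 77), 129), Rational(1, 2)) = Pow(Add(693, 129), Rational(1, 2)) = Pow(822, Rational(1, 2))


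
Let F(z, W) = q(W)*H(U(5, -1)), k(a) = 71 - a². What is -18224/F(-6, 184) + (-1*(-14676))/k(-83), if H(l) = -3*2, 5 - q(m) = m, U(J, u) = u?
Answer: -35003314/1830633 ≈ -19.121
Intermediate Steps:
q(m) = 5 - m
H(l) = -6
F(z, W) = -30 + 6*W (F(z, W) = (5 - W)*(-6) = -30 + 6*W)
-18224/F(-6, 184) + (-1*(-14676))/k(-83) = -18224/(-30 + 6*184) + (-1*(-14676))/(71 - 1*(-83)²) = -18224/(-30 + 1104) + 14676/(71 - 1*6889) = -18224/1074 + 14676/(71 - 6889) = -18224*1/1074 + 14676/(-6818) = -9112/537 + 14676*(-1/6818) = -9112/537 - 7338/3409 = -35003314/1830633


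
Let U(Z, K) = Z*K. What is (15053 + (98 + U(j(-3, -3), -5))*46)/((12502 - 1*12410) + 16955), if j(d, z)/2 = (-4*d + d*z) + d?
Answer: 11281/17047 ≈ 0.66176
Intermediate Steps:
j(d, z) = -6*d + 2*d*z (j(d, z) = 2*((-4*d + d*z) + d) = 2*(-3*d + d*z) = -6*d + 2*d*z)
U(Z, K) = K*Z
(15053 + (98 + U(j(-3, -3), -5))*46)/((12502 - 1*12410) + 16955) = (15053 + (98 - 10*(-3)*(-3 - 3))*46)/((12502 - 1*12410) + 16955) = (15053 + (98 - 10*(-3)*(-6))*46)/((12502 - 12410) + 16955) = (15053 + (98 - 5*36)*46)/(92 + 16955) = (15053 + (98 - 180)*46)/17047 = (15053 - 82*46)*(1/17047) = (15053 - 3772)*(1/17047) = 11281*(1/17047) = 11281/17047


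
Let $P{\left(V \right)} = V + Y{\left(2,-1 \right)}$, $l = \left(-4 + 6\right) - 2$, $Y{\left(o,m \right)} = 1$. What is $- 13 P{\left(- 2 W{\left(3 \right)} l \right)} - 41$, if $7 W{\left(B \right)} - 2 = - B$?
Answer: $-54$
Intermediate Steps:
$W{\left(B \right)} = \frac{2}{7} - \frac{B}{7}$ ($W{\left(B \right)} = \frac{2}{7} + \frac{\left(-1\right) B}{7} = \frac{2}{7} - \frac{B}{7}$)
$l = 0$ ($l = 2 - 2 = 0$)
$P{\left(V \right)} = 1 + V$ ($P{\left(V \right)} = V + 1 = 1 + V$)
$- 13 P{\left(- 2 W{\left(3 \right)} l \right)} - 41 = - 13 \left(1 + - 2 \left(\frac{2}{7} - \frac{3}{7}\right) 0\right) - 41 = - 13 \left(1 + \left(-2\right) \left(- \frac{1}{7}\right) 0\right) - 41 = - 13 \left(1 + \frac{2}{7} \cdot 0\right) - 41 = - 13 \left(1 + 0\right) - 41 = \left(-13\right) 1 - 41 = -13 - 41 = -54$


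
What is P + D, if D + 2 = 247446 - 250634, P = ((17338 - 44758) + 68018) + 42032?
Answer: 79440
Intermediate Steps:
P = 82630 (P = (-27420 + 68018) + 42032 = 40598 + 42032 = 82630)
D = -3190 (D = -2 + (247446 - 250634) = -2 - 3188 = -3190)
P + D = 82630 - 3190 = 79440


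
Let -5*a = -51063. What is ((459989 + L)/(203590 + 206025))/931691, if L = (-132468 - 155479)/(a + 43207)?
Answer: 122860702187/101933840785333570 ≈ 1.2053e-6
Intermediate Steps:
a = 51063/5 (a = -⅕*(-51063) = 51063/5 ≈ 10213.)
L = -1439735/267098 (L = (-132468 - 155479)/(51063/5 + 43207) = -287947/267098/5 = -287947*5/267098 = -1439735/267098 ≈ -5.3903)
((459989 + L)/(203590 + 206025))/931691 = ((459989 - 1439735/267098)/(203590 + 206025))/931691 = ((122860702187/267098)/409615)*(1/931691) = ((122860702187/267098)*(1/409615))*(1/931691) = (122860702187/109407347270)*(1/931691) = 122860702187/101933840785333570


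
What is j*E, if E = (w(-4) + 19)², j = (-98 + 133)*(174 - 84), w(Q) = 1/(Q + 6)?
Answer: 2395575/2 ≈ 1.1978e+6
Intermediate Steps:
w(Q) = 1/(6 + Q)
j = 3150 (j = 35*90 = 3150)
E = 1521/4 (E = (1/(6 - 4) + 19)² = (1/2 + 19)² = (½ + 19)² = (39/2)² = 1521/4 ≈ 380.25)
j*E = 3150*(1521/4) = 2395575/2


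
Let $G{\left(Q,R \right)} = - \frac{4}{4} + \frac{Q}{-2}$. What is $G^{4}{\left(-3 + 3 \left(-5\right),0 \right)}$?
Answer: $4096$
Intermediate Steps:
$G{\left(Q,R \right)} = -1 - \frac{Q}{2}$ ($G{\left(Q,R \right)} = \left(-4\right) \frac{1}{4} + Q \left(- \frac{1}{2}\right) = -1 - \frac{Q}{2}$)
$G^{4}{\left(-3 + 3 \left(-5\right),0 \right)} = \left(-1 - \frac{-3 + 3 \left(-5\right)}{2}\right)^{4} = \left(-1 - \frac{-3 - 15}{2}\right)^{4} = \left(-1 - -9\right)^{4} = \left(-1 + 9\right)^{4} = 8^{4} = 4096$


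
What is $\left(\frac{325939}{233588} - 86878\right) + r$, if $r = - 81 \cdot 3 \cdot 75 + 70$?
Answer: $- \frac{24534122465}{233588} \approx -1.0503 \cdot 10^{5}$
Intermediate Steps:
$r = -18155$ ($r = \left(-81\right) 225 + 70 = -18225 + 70 = -18155$)
$\left(\frac{325939}{233588} - 86878\right) + r = \left(\frac{325939}{233588} - 86878\right) - 18155 = - \frac{20293332325}{233588} - 18155 = - \frac{24534122465}{233588}$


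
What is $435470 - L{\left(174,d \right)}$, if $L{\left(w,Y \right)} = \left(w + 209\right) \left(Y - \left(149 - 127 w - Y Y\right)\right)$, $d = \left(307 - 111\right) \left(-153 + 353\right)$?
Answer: $-588556104597$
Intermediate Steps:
$d = 39200$ ($d = 196 \cdot 200 = 39200$)
$L{\left(w,Y \right)} = \left(209 + w\right) \left(-149 + Y + Y^{2} + 127 w\right)$ ($L{\left(w,Y \right)} = \left(209 + w\right) \left(Y - \left(149 - Y^{2} - 127 w\right)\right) = \left(209 + w\right) \left(Y + \left(-149 + Y^{2} + 127 w\right)\right) = \left(209 + w\right) \left(-149 + Y + Y^{2} + 127 w\right)$)
$435470 - L{\left(174,d \right)} = 435470 - \left(-31141 + 127 \cdot 174^{2} + 209 \cdot 39200 + 209 \cdot 39200^{2} + 26394 \cdot 174 + 39200 \cdot 174 + 174 \cdot 39200^{2}\right) = 435470 - \left(-31141 + 127 \cdot 30276 + 8192800 + 209 \cdot 1536640000 + 4592556 + 6820800 + 174 \cdot 1536640000\right) = 435470 - \left(-31141 + 3845052 + 8192800 + 321157760000 + 4592556 + 6820800 + 267375360000\right) = 435470 - 588556540067 = -588556104597$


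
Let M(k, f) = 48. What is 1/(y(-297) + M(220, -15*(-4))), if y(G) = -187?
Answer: -1/139 ≈ -0.0071942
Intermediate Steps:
1/(y(-297) + M(220, -15*(-4))) = 1/(-187 + 48) = 1/(-139) = -1/139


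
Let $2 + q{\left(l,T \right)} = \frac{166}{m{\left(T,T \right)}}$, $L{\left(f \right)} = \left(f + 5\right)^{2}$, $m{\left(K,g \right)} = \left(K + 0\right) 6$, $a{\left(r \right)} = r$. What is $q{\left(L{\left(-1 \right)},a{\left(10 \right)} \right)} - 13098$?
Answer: $- \frac{392917}{30} \approx -13097.0$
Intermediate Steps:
$m{\left(K,g \right)} = 6 K$ ($m{\left(K,g \right)} = K 6 = 6 K$)
$L{\left(f \right)} = \left(5 + f\right)^{2}$
$q{\left(l,T \right)} = -2 + \frac{83}{3 T}$ ($q{\left(l,T \right)} = -2 + \frac{166}{6 T} = -2 + 166 \frac{1}{6 T} = -2 + \frac{83}{3 T}$)
$q{\left(L{\left(-1 \right)},a{\left(10 \right)} \right)} - 13098 = \left(-2 + \frac{83}{3 \cdot 10}\right) - 13098 = \left(-2 + \frac{83}{3} \cdot \frac{1}{10}\right) - 13098 = \left(-2 + \frac{83}{30}\right) - 13098 = \frac{23}{30} - 13098 = - \frac{392917}{30}$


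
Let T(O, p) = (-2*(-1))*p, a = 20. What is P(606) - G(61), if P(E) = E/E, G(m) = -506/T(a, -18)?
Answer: -235/18 ≈ -13.056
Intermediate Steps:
T(O, p) = 2*p
G(m) = 253/18 (G(m) = -506/(2*(-18)) = -506/(-36) = -506*(-1/36) = 253/18)
P(E) = 1
P(606) - G(61) = 1 - 1*253/18 = 1 - 253/18 = -235/18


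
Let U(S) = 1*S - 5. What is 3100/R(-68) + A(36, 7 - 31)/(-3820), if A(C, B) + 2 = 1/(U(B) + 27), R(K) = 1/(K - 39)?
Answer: -506837599/1528 ≈ -3.3170e+5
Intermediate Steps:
U(S) = -5 + S (U(S) = S - 5 = -5 + S)
R(K) = 1/(-39 + K)
A(C, B) = -2 + 1/(22 + B) (A(C, B) = -2 + 1/((-5 + B) + 27) = -2 + 1/(22 + B))
3100/R(-68) + A(36, 7 - 31)/(-3820) = 3100/(1/(-39 - 68)) + ((-43 - 2*(7 - 31))/(22 + (7 - 31)))/(-3820) = 3100/(1/(-107)) + ((-43 - 2*(-24))/(22 - 24))*(-1/3820) = 3100/(-1/107) + ((-43 + 48)/(-2))*(-1/3820) = 3100*(-107) - ½*5*(-1/3820) = -331700 - 5/2*(-1/3820) = -331700 + 1/1528 = -506837599/1528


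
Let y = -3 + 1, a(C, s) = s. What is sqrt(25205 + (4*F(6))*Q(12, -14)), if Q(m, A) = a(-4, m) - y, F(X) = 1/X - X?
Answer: sqrt(223905)/3 ≈ 157.73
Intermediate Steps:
y = -2
Q(m, A) = 2 + m (Q(m, A) = m - 1*(-2) = m + 2 = 2 + m)
sqrt(25205 + (4*F(6))*Q(12, -14)) = sqrt(25205 + (4*(1/6 - 1*6))*(2 + 12)) = sqrt(25205 + (4*(1/6 - 6))*14) = sqrt(25205 + (4*(-35/6))*14) = sqrt(25205 - 70/3*14) = sqrt(25205 - 980/3) = sqrt(74635/3) = sqrt(223905)/3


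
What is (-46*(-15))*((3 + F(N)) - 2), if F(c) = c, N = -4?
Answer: -2070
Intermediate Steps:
(-46*(-15))*((3 + F(N)) - 2) = (-46*(-15))*((3 - 4) - 2) = 690*(-1 - 2) = 690*(-3) = -2070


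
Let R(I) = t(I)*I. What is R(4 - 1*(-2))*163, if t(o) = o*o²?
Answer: 211248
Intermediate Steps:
t(o) = o³
R(I) = I⁴ (R(I) = I³*I = I⁴)
R(4 - 1*(-2))*163 = (4 - 1*(-2))⁴*163 = (4 + 2)⁴*163 = 6⁴*163 = 1296*163 = 211248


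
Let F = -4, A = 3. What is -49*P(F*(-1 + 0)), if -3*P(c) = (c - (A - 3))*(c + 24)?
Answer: 5488/3 ≈ 1829.3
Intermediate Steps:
P(c) = -c*(24 + c)/3 (P(c) = -(c - (3 - 3))*(c + 24)/3 = -(c - 1*0)*(24 + c)/3 = -(c + 0)*(24 + c)/3 = -c*(24 + c)/3)
-49*P(F*(-1 + 0)) = -49*(-4*(-1 + 0))*(-24 - (-4)*(-1 + 0))/3 = -49*(-4*(-1))*(-24 - (-4)*(-1))/3 = -49*4*(-24 - 1*4)/3 = -49*4*(-24 - 4)/3 = -49*4*(-28)/3 = -49*(-112/3) = 5488/3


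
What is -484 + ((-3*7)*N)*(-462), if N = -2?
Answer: -19888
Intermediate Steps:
-484 + ((-3*7)*N)*(-462) = -484 + (-3*7*(-2))*(-462) = -484 - 21*(-2)*(-462) = -484 + 42*(-462) = -484 - 19404 = -19888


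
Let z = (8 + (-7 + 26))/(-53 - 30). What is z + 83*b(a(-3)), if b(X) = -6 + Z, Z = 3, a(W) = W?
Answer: -20694/83 ≈ -249.33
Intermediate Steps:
z = -27/83 (z = (8 + 19)/(-83) = 27*(-1/83) = -27/83 ≈ -0.32530)
b(X) = -3 (b(X) = -6 + 3 = -3)
z + 83*b(a(-3)) = -27/83 + 83*(-3) = -27/83 - 249 = -20694/83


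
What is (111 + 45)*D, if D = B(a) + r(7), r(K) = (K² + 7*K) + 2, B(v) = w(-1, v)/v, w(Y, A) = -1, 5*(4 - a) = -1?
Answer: 108940/7 ≈ 15563.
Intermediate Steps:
a = 21/5 (a = 4 - ⅕*(-1) = 4 + ⅕ = 21/5 ≈ 4.2000)
B(v) = -1/v
r(K) = 2 + K² + 7*K
D = 2095/21 (D = -1/21/5 + (2 + 7² + 7*7) = -1*5/21 + (2 + 49 + 49) = -5/21 + 100 = 2095/21 ≈ 99.762)
(111 + 45)*D = (111 + 45)*(2095/21) = 156*(2095/21) = 108940/7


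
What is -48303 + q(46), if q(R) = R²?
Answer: -46187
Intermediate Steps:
-48303 + q(46) = -48303 + 46² = -48303 + 2116 = -46187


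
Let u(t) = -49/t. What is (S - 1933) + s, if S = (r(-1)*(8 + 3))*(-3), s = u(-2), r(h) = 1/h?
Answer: -3751/2 ≈ -1875.5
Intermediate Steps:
r(h) = 1/h
s = 49/2 (s = -49/(-2) = -49*(-1/2) = 49/2 ≈ 24.500)
S = 33 (S = ((8 + 3)/(-1))*(-3) = -1*11*(-3) = -11*(-3) = 33)
(S - 1933) + s = (33 - 1933) + 49/2 = -1900 + 49/2 = -3751/2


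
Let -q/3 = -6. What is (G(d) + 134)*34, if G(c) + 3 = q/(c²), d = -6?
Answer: 4471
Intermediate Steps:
q = 18 (q = -3*(-6) = 18)
G(c) = -3 + 18/c² (G(c) = -3 + 18/(c²) = -3 + 18/c²)
(G(d) + 134)*34 = ((-3 + 18/(-6)²) + 134)*34 = ((-3 + 18*(1/36)) + 134)*34 = ((-3 + ½) + 134)*34 = (-5/2 + 134)*34 = (263/2)*34 = 4471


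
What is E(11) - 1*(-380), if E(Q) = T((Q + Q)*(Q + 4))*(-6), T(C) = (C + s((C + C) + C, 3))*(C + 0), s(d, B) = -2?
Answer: -649060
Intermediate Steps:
T(C) = C*(-2 + C) (T(C) = (C - 2)*(C + 0) = (-2 + C)*C = C*(-2 + C))
E(Q) = -12*Q*(-2 + 2*Q*(4 + Q))*(4 + Q) (E(Q) = (((Q + Q)*(Q + 4))*(-2 + (Q + Q)*(Q + 4)))*(-6) = (((2*Q)*(4 + Q))*(-2 + (2*Q)*(4 + Q)))*(-6) = ((2*Q*(4 + Q))*(-2 + 2*Q*(4 + Q)))*(-6) = (2*Q*(-2 + 2*Q*(4 + Q))*(4 + Q))*(-6) = -12*Q*(-2 + 2*Q*(4 + Q))*(4 + Q))
E(11) - 1*(-380) = -24*11*(-1 + 11*(4 + 11))*(4 + 11) - 1*(-380) = -24*11*(-1 + 11*15)*15 + 380 = -24*11*(-1 + 165)*15 + 380 = -24*11*164*15 + 380 = -649440 + 380 = -649060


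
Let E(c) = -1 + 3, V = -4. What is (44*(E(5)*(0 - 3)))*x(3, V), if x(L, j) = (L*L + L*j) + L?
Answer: 0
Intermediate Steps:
E(c) = 2
x(L, j) = L + L**2 + L*j (x(L, j) = (L**2 + L*j) + L = L + L**2 + L*j)
(44*(E(5)*(0 - 3)))*x(3, V) = (44*(2*(0 - 3)))*(3*(1 + 3 - 4)) = (44*(2*(-3)))*(3*0) = (44*(-6))*0 = -264*0 = 0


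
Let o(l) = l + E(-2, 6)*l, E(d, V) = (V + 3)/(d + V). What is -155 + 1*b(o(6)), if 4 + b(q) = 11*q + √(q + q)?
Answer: 111/2 + √39 ≈ 61.745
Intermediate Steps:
E(d, V) = (3 + V)/(V + d)
o(l) = 13*l/4 (o(l) = l + ((3 + 6)/(6 - 2))*l = l + (9/4)*l = l + ((¼)*9)*l = l + 9*l/4 = 13*l/4)
b(q) = -4 + 11*q + √2*√q (b(q) = -4 + (11*q + √(q + q)) = -4 + (11*q + √(2*q)) = -4 + (11*q + √2*√q) = -4 + 11*q + √2*√q)
-155 + 1*b(o(6)) = -155 + 1*(-4 + 11*((13/4)*6) + √2*√((13/4)*6)) = -155 + 1*(-4 + 11*(39/2) + √2*√(39/2)) = -155 + 1*(-4 + 429/2 + √2*(√78/2)) = -155 + 1*(-4 + 429/2 + √39) = -155 + 1*(421/2 + √39) = -155 + (421/2 + √39) = 111/2 + √39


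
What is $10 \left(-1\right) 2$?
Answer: $-20$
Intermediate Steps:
$10 \left(-1\right) 2 = \left(-10\right) 2 = -20$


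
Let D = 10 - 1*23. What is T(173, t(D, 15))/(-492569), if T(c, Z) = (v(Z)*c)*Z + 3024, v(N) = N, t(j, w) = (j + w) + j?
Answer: -23957/492569 ≈ -0.048637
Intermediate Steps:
D = -13 (D = 10 - 23 = -13)
t(j, w) = w + 2*j
T(c, Z) = 3024 + c*Z**2 (T(c, Z) = (Z*c)*Z + 3024 = c*Z**2 + 3024 = 3024 + c*Z**2)
T(173, t(D, 15))/(-492569) = (3024 + 173*(15 + 2*(-13))**2)/(-492569) = (3024 + 173*(15 - 26)**2)*(-1/492569) = (3024 + 173*(-11)**2)*(-1/492569) = (3024 + 173*121)*(-1/492569) = (3024 + 20933)*(-1/492569) = 23957*(-1/492569) = -23957/492569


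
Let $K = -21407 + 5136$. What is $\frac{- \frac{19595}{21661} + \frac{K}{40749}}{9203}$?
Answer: $- \frac{1150922786}{8123157611067} \approx -0.00014168$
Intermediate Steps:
$K = -16271$
$\frac{- \frac{19595}{21661} + \frac{K}{40749}}{9203} = \frac{- \frac{19595}{21661} - \frac{16271}{40749}}{9203} = \left(\left(-19595\right) \frac{1}{21661} - \frac{16271}{40749}\right) \frac{1}{9203} = \left(- \frac{19595}{21661} - \frac{16271}{40749}\right) \frac{1}{9203} = \left(- \frac{1150922786}{882664089}\right) \frac{1}{9203} = - \frac{1150922786}{8123157611067}$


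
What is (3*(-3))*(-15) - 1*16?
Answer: 119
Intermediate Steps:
(3*(-3))*(-15) - 1*16 = -9*(-15) - 16 = 135 - 16 = 119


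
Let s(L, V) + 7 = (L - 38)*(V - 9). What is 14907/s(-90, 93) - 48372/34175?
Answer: -1029881073/367688825 ≈ -2.8010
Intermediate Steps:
s(L, V) = -7 + (-38 + L)*(-9 + V) (s(L, V) = -7 + (L - 38)*(V - 9) = -7 + (-38 + L)*(-9 + V))
14907/s(-90, 93) - 48372/34175 = 14907/(335 - 38*93 - 9*(-90) - 90*93) - 48372/34175 = 14907/(335 - 3534 + 810 - 8370) - 48372*1/34175 = 14907/(-10759) - 48372/34175 = 14907*(-1/10759) - 48372/34175 = -14907/10759 - 48372/34175 = -1029881073/367688825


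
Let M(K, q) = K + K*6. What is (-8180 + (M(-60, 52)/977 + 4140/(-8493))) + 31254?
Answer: 63817539358/2765887 ≈ 23073.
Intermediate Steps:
M(K, q) = 7*K (M(K, q) = K + 6*K = 7*K)
(-8180 + (M(-60, 52)/977 + 4140/(-8493))) + 31254 = (-8180 + ((7*(-60))/977 + 4140/(-8493))) + 31254 = (-8180 + (-420*1/977 + 4140*(-1/8493))) + 31254 = (-8180 + (-420/977 - 1380/2831)) + 31254 = (-8180 - 2537280/2765887) + 31254 = -22627492940/2765887 + 31254 = 63817539358/2765887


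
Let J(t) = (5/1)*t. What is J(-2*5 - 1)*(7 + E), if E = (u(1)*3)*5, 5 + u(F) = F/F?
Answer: 2915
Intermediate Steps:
u(F) = -4 (u(F) = -5 + F/F = -5 + 1 = -4)
E = -60 (E = -4*3*5 = -12*5 = -60)
J(t) = 5*t (J(t) = (5*1)*t = 5*t)
J(-2*5 - 1)*(7 + E) = (5*(-2*5 - 1))*(7 - 60) = (5*(-10 - 1))*(-53) = (5*(-11))*(-53) = -55*(-53) = 2915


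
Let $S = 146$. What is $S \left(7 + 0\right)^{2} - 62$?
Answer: $7092$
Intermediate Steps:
$S \left(7 + 0\right)^{2} - 62 = 146 \left(7 + 0\right)^{2} - 62 = 146 \cdot 7^{2} - 62 = 146 \cdot 49 - 62 = 7154 - 62 = 7092$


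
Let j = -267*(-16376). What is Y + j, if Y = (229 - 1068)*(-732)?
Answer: 4986540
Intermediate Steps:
Y = 614148 (Y = -839*(-732) = 614148)
j = 4372392
Y + j = 614148 + 4372392 = 4986540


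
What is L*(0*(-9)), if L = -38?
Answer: 0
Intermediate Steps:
L*(0*(-9)) = -0*(-9) = -38*0 = 0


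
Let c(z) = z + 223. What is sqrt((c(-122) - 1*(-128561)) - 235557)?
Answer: I*sqrt(106895) ≈ 326.95*I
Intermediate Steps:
c(z) = 223 + z
sqrt((c(-122) - 1*(-128561)) - 235557) = sqrt(((223 - 122) - 1*(-128561)) - 235557) = sqrt((101 + 128561) - 235557) = sqrt(128662 - 235557) = sqrt(-106895) = I*sqrt(106895)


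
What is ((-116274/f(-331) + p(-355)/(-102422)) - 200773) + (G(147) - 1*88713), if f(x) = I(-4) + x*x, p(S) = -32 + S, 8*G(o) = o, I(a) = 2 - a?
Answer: -12993752743514813/44888285096 ≈ -2.8947e+5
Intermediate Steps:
G(o) = o/8
f(x) = 6 + x² (f(x) = (2 - 1*(-4)) + x*x = (2 + 4) + x² = 6 + x²)
((-116274/f(-331) + p(-355)/(-102422)) - 200773) + (G(147) - 1*88713) = ((-116274/(6 + (-331)²) + (-32 - 355)/(-102422)) - 200773) + ((⅛)*147 - 1*88713) = ((-116274/(6 + 109561) - 387*(-1/102422)) - 200773) + (147/8 - 88713) = ((-116274/109567 + 387/102422) - 200773) - 709557/8 = (-11866613199/11222071274 - 200773) - 709557/8 = -2253100782508001/11222071274 - 709557/8 = -12993752743514813/44888285096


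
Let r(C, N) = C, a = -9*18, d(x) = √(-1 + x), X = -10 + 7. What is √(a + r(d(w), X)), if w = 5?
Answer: 4*I*√10 ≈ 12.649*I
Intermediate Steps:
X = -3
a = -162
√(a + r(d(w), X)) = √(-162 + √(-1 + 5)) = √(-162 + √4) = √(-162 + 2) = √(-160) = 4*I*√10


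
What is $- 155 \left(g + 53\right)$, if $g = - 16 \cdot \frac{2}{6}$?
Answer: $- \frac{22165}{3} \approx -7388.3$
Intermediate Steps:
$g = - \frac{16}{3}$ ($g = - 16 \cdot 2 \cdot \frac{1}{6} = \left(-16\right) \frac{1}{3} = - \frac{16}{3} \approx -5.3333$)
$- 155 \left(g + 53\right) = - 155 \left(- \frac{16}{3} + 53\right) = \left(-155\right) \frac{143}{3} = - \frac{22165}{3}$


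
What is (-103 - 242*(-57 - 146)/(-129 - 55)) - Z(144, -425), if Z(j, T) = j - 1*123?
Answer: -35971/92 ≈ -390.99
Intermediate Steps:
Z(j, T) = -123 + j (Z(j, T) = j - 123 = -123 + j)
(-103 - 242*(-57 - 146)/(-129 - 55)) - Z(144, -425) = (-103 - 242*(-57 - 146)/(-129 - 55)) - (-123 + 144) = (-103 - (-49126)/(-184)) - 1*21 = (-103 - (-49126)*(-1)/184) - 21 = (-103 - 242*203/184) - 21 = (-103 - 24563/92) - 21 = -34039/92 - 21 = -35971/92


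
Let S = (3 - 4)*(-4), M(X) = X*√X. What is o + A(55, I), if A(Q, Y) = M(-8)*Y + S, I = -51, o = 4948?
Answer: 4952 + 816*I*√2 ≈ 4952.0 + 1154.0*I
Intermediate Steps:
M(X) = X^(3/2)
S = 4 (S = -1*(-4) = 4)
A(Q, Y) = 4 - 16*I*Y*√2 (A(Q, Y) = (-8)^(3/2)*Y + 4 = (-16*I*√2)*Y + 4 = -16*I*Y*√2 + 4 = 4 - 16*I*Y*√2)
o + A(55, I) = 4948 + (4 - 16*I*(-51)*√2) = 4948 + (4 + 816*I*√2) = 4952 + 816*I*√2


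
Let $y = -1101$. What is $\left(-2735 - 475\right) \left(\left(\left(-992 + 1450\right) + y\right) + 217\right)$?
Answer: $1367460$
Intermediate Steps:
$\left(-2735 - 475\right) \left(\left(\left(-992 + 1450\right) + y\right) + 217\right) = \left(-2735 - 475\right) \left(\left(\left(-992 + 1450\right) - 1101\right) + 217\right) = - 3210 \left(\left(458 - 1101\right) + 217\right) = - 3210 \left(-643 + 217\right) = \left(-3210\right) \left(-426\right) = 1367460$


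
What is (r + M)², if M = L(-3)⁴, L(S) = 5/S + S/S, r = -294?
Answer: 566344804/6561 ≈ 86320.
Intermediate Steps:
L(S) = 1 + 5/S (L(S) = 5/S + 1 = 1 + 5/S)
M = 16/81 (M = ((5 - 3)/(-3))⁴ = (-⅓*2)⁴ = (-⅔)⁴ = 16/81 ≈ 0.19753)
(r + M)² = (-294 + 16/81)² = (-23798/81)² = 566344804/6561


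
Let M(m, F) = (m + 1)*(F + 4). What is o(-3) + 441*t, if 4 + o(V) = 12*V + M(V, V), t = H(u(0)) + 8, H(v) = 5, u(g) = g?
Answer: 5691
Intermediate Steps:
M(m, F) = (1 + m)*(4 + F)
t = 13 (t = 5 + 8 = 13)
o(V) = V² + 17*V (o(V) = -4 + (12*V + (4 + V + 4*V + V*V)) = -4 + (12*V + (4 + V + 4*V + V²)) = -4 + (12*V + (4 + V² + 5*V)) = -4 + (4 + V² + 17*V) = V² + 17*V)
o(-3) + 441*t = -3*(17 - 3) + 441*13 = -3*14 + 5733 = -42 + 5733 = 5691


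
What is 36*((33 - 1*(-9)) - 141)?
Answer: -3564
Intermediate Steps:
36*((33 - 1*(-9)) - 141) = 36*((33 + 9) - 141) = 36*(42 - 141) = 36*(-99) = -3564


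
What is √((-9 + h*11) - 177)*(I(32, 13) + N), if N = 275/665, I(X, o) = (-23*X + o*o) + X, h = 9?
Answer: -71100*I*√87/133 ≈ -4986.3*I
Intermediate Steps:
I(X, o) = o² - 22*X (I(X, o) = (-23*X + o²) + X = (o² - 23*X) + X = o² - 22*X)
N = 55/133 (N = 275*(1/665) = 55/133 ≈ 0.41353)
√((-9 + h*11) - 177)*(I(32, 13) + N) = √((-9 + 9*11) - 177)*((13² - 22*32) + 55/133) = √((-9 + 99) - 177)*((169 - 704) + 55/133) = √(90 - 177)*(-535 + 55/133) = √(-87)*(-71100/133) = (I*√87)*(-71100/133) = -71100*I*√87/133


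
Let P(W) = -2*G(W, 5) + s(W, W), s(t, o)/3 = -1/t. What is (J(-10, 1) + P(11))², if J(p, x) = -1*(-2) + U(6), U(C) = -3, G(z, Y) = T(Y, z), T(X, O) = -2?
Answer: 900/121 ≈ 7.4380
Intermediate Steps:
s(t, o) = -3/t (s(t, o) = 3*(-1/t) = -3/t)
G(z, Y) = -2
J(p, x) = -1 (J(p, x) = -1*(-2) - 3 = 2 - 3 = -1)
P(W) = 4 - 3/W (P(W) = -2*(-2) - 3/W = 4 - 3/W)
(J(-10, 1) + P(11))² = (-1 + (4 - 3/11))² = (-1 + 41/11)² = (30/11)² = 900/121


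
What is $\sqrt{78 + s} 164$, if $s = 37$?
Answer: $164 \sqrt{115} \approx 1758.7$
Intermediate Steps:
$\sqrt{78 + s} 164 = \sqrt{78 + 37} \cdot 164 = \sqrt{115} \cdot 164 = 164 \sqrt{115}$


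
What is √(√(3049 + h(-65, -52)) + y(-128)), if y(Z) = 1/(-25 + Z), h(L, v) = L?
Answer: √(-17 + 5202*√746)/51 ≈ 7.3905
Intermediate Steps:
√(√(3049 + h(-65, -52)) + y(-128)) = √(√(3049 - 65) + 1/(-25 - 128)) = √(√2984 + 1/(-153)) = √(2*√746 - 1/153) = √(-1/153 + 2*√746)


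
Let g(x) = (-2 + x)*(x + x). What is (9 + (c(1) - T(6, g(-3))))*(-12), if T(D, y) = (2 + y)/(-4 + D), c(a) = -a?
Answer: 96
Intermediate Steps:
g(x) = 2*x*(-2 + x) (g(x) = (-2 + x)*(2*x) = 2*x*(-2 + x))
T(D, y) = (2 + y)/(-4 + D)
(9 + (c(1) - T(6, g(-3))))*(-12) = (9 + (-1*1 - (2 + 2*(-3)*(-2 - 3))/(-4 + 6)))*(-12) = (9 + (-1 - (2 + 2*(-3)*(-5))/2))*(-12) = (9 + (-1 - (2 + 30)/2))*(-12) = (9 + (-1 - 32/2))*(-12) = (9 + (-1 - 1*16))*(-12) = (9 + (-1 - 16))*(-12) = (9 - 17)*(-12) = -8*(-12) = 96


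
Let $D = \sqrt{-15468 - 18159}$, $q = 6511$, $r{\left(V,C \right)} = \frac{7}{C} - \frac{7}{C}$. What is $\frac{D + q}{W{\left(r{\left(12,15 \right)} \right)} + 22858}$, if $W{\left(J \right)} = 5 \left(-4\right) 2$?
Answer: $\frac{6511}{22818} + \frac{i \sqrt{33627}}{22818} \approx 0.28535 + 0.0080365 i$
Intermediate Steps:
$r{\left(V,C \right)} = 0$
$W{\left(J \right)} = -40$ ($W{\left(J \right)} = \left(-20\right) 2 = -40$)
$D = i \sqrt{33627}$ ($D = \sqrt{-33627} = i \sqrt{33627} \approx 183.38 i$)
$\frac{D + q}{W{\left(r{\left(12,15 \right)} \right)} + 22858} = \frac{i \sqrt{33627} + 6511}{-40 + 22858} = \frac{6511 + i \sqrt{33627}}{22818} = \left(6511 + i \sqrt{33627}\right) \frac{1}{22818} = \frac{6511}{22818} + \frac{i \sqrt{33627}}{22818}$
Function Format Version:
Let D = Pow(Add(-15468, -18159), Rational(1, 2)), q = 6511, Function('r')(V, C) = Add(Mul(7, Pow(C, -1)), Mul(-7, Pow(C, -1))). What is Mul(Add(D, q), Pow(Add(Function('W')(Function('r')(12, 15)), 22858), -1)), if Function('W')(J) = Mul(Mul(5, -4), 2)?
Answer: Add(Rational(6511, 22818), Mul(Rational(1, 22818), I, Pow(33627, Rational(1, 2)))) ≈ Add(0.28535, Mul(0.0080365, I))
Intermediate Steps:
Function('r')(V, C) = 0
Function('W')(J) = -40 (Function('W')(J) = Mul(-20, 2) = -40)
D = Mul(I, Pow(33627, Rational(1, 2))) (D = Pow(-33627, Rational(1, 2)) = Mul(I, Pow(33627, Rational(1, 2))) ≈ Mul(183.38, I))
Mul(Add(D, q), Pow(Add(Function('W')(Function('r')(12, 15)), 22858), -1)) = Mul(Add(Mul(I, Pow(33627, Rational(1, 2))), 6511), Pow(Add(-40, 22858), -1)) = Mul(Add(6511, Mul(I, Pow(33627, Rational(1, 2)))), Pow(22818, -1)) = Mul(Add(6511, Mul(I, Pow(33627, Rational(1, 2)))), Rational(1, 22818)) = Add(Rational(6511, 22818), Mul(Rational(1, 22818), I, Pow(33627, Rational(1, 2))))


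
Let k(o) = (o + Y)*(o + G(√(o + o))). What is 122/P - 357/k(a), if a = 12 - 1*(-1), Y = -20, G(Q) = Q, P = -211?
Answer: 9419/2321 - 51*√26/143 ≈ 2.2396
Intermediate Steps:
a = 13 (a = 12 + 1 = 13)
k(o) = (-20 + o)*(o + √2*√o) (k(o) = (o - 20)*(o + √(o + o)) = (-20 + o)*(o + √(2*o)) = (-20 + o)*(o + √2*√o))
122/P - 357/k(a) = 122/(-211) - 357/(13² - 20*13 + √2*13^(3/2) - 20*√2*√13) = 122*(-1/211) - 357/(169 - 260 + √2*(13*√13) - 20*√26) = -122/211 - 357/(169 - 260 + 13*√26 - 20*√26) = -122/211 - 357/(-91 - 7*√26)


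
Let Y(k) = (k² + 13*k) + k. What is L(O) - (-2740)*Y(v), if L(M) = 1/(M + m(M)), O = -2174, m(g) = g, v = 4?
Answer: 857773439/4348 ≈ 1.9728e+5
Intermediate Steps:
Y(k) = k² + 14*k
L(M) = 1/(2*M) (L(M) = 1/(M + M) = 1/(2*M))
L(O) - (-2740)*Y(v) = (½)/(-2174) - (-2740)*4*(14 + 4) = (½)*(-1/2174) - (-2740)*4*18 = -1/4348 - (-2740)*72 = -1/4348 - 1*(-197280) = -1/4348 + 197280 = 857773439/4348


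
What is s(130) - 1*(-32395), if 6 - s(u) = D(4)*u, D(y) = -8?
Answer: 33441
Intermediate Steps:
s(u) = 6 + 8*u (s(u) = 6 - (-8)*u = 6 + 8*u)
s(130) - 1*(-32395) = (6 + 8*130) - 1*(-32395) = (6 + 1040) + 32395 = 1046 + 32395 = 33441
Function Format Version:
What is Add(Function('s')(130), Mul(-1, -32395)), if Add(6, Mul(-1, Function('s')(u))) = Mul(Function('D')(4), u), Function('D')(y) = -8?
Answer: 33441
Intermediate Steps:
Function('s')(u) = Add(6, Mul(8, u)) (Function('s')(u) = Add(6, Mul(-1, Mul(-8, u))) = Add(6, Mul(8, u)))
Add(Function('s')(130), Mul(-1, -32395)) = Add(Add(6, Mul(8, 130)), Mul(-1, -32395)) = Add(Add(6, 1040), 32395) = Add(1046, 32395) = 33441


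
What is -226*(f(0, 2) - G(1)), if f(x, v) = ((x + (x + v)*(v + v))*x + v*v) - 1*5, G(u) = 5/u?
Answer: 1356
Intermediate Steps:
f(x, v) = -5 + v**2 + x*(x + 2*v*(v + x)) (f(x, v) = ((x + (v + x)*(2*v))*x + v**2) - 5 = ((x + 2*v*(v + x))*x + v**2) - 5 = (x*(x + 2*v*(v + x)) + v**2) - 5 = (v**2 + x*(x + 2*v*(v + x))) - 5 = -5 + v**2 + x*(x + 2*v*(v + x)))
-226*(f(0, 2) - G(1)) = -226*((-5 + 2**2 + 0**2 + 2*2*0**2 + 2*0*2**2) - 5/1) = -226*((-5 + 4 + 0 + 2*2*0 + 2*0*4) - 5) = -226*((-5 + 4 + 0 + 0 + 0) - 1*5) = -226*(-1 - 5) = -226*(-6) = 1356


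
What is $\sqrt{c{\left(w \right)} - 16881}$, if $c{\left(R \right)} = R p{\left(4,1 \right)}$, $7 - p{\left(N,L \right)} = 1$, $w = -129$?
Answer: $i \sqrt{17655} \approx 132.87 i$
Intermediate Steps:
$p{\left(N,L \right)} = 6$ ($p{\left(N,L \right)} = 7 - 1 = 6$)
$c{\left(R \right)} = 6 R$ ($c{\left(R \right)} = R 6 = 6 R$)
$\sqrt{c{\left(w \right)} - 16881} = \sqrt{6 \left(-129\right) - 16881} = \sqrt{-774 - 16881} = \sqrt{-17655} = i \sqrt{17655}$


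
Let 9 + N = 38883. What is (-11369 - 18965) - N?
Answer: -69208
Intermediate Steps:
N = 38874 (N = -9 + 38883 = 38874)
(-11369 - 18965) - N = (-11369 - 18965) - 1*38874 = -30334 - 38874 = -69208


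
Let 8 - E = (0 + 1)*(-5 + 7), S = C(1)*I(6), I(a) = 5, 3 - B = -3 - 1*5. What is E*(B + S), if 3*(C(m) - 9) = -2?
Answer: 316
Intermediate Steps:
B = 11 (B = 3 - (-3 - 1*5) = 3 - (-3 - 5) = 3 - 1*(-8) = 3 + 8 = 11)
C(m) = 25/3 (C(m) = 9 + (1/3)*(-2) = 9 - 2/3 = 25/3)
S = 125/3 (S = (25/3)*5 = 125/3 ≈ 41.667)
E = 6 (E = 8 - (0 + 1)*(-5 + 7) = 8 - 2 = 6)
E*(B + S) = 6*(11 + 125/3) = 6*(158/3) = 316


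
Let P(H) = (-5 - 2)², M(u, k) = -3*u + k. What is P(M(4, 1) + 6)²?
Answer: 2401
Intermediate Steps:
M(u, k) = k - 3*u
P(H) = 49 (P(H) = (-7)² = 49)
P(M(4, 1) + 6)² = 49² = 2401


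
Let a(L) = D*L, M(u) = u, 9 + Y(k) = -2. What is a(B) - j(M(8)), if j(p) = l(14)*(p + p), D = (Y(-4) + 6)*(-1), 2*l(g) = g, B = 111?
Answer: 443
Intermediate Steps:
l(g) = g/2
Y(k) = -11 (Y(k) = -9 - 2 = -11)
D = 5 (D = (-11 + 6)*(-1) = -5*(-1) = 5)
a(L) = 5*L
j(p) = 14*p (j(p) = ((1/2)*14)*(p + p) = 7*(2*p) = 14*p)
a(B) - j(M(8)) = 5*111 - 14*8 = 555 - 1*112 = 555 - 112 = 443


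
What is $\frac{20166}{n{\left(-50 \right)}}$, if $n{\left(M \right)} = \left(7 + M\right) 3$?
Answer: $- \frac{6722}{43} \approx -156.33$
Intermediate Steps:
$n{\left(M \right)} = 21 + 3 M$
$\frac{20166}{n{\left(-50 \right)}} = \frac{20166}{21 + 3 \left(-50\right)} = \frac{20166}{21 - 150} = \frac{20166}{-129} = 20166 \left(- \frac{1}{129}\right) = - \frac{6722}{43}$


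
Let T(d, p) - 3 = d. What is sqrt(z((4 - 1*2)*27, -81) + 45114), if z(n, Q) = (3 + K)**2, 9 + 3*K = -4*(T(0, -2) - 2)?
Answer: sqrt(406042)/3 ≈ 212.40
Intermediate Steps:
T(d, p) = 3 + d
K = -13/3 (K = -3 + (-4*((3 + 0) - 2))/3 = -3 + (-4*(3 - 2))/3 = -3 + (-4*1)/3 = -3 + (1/3)*(-4) = -3 - 4/3 = -13/3 ≈ -4.3333)
z(n, Q) = 16/9 (z(n, Q) = (3 - 13/3)**2 = (-4/3)**2 = 16/9)
sqrt(z((4 - 1*2)*27, -81) + 45114) = sqrt(16/9 + 45114) = sqrt(406042/9) = sqrt(406042)/3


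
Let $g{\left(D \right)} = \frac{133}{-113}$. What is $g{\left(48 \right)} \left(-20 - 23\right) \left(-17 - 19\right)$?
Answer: $- \frac{205884}{113} \approx -1822.0$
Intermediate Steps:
$g{\left(D \right)} = - \frac{133}{113}$ ($g{\left(D \right)} = 133 \left(- \frac{1}{113}\right) = - \frac{133}{113}$)
$g{\left(48 \right)} \left(-20 - 23\right) \left(-17 - 19\right) = - \frac{133 \left(-20 - 23\right) \left(-17 - 19\right)}{113} = - \frac{133 \left(\left(-43\right) \left(-36\right)\right)}{113} = \left(- \frac{133}{113}\right) 1548 = - \frac{205884}{113}$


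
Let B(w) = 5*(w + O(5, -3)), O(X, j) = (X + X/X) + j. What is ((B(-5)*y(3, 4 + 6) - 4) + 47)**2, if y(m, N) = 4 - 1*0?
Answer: 9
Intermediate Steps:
O(X, j) = 1 + X + j (O(X, j) = (X + 1) + j = (1 + X) + j = 1 + X + j)
y(m, N) = 4 (y(m, N) = 4 + 0 = 4)
B(w) = 15 + 5*w (B(w) = 5*(w + (1 + 5 - 3)) = 5*(w + 3) = 5*(3 + w) = 15 + 5*w)
((B(-5)*y(3, 4 + 6) - 4) + 47)**2 = (((15 + 5*(-5))*4 - 4) + 47)**2 = (((15 - 25)*4 - 4) + 47)**2 = ((-10*4 - 4) + 47)**2 = ((-40 - 4) + 47)**2 = (-44 + 47)**2 = 3**2 = 9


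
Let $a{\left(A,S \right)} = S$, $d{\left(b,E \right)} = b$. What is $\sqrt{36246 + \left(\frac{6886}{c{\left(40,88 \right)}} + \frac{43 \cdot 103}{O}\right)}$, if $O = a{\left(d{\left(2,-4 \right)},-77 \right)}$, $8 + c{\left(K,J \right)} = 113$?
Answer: $\frac{\sqrt{48363824355}}{1155} \approx 190.41$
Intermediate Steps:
$c{\left(K,J \right)} = 105$ ($c{\left(K,J \right)} = -8 + 113 = 105$)
$O = -77$
$\sqrt{36246 + \left(\frac{6886}{c{\left(40,88 \right)}} + \frac{43 \cdot 103}{O}\right)} = \sqrt{36246 + \left(\frac{6886}{105} + \frac{43 \cdot 103}{-77}\right)} = \sqrt{36246 + \left(6886 \cdot \frac{1}{105} + 4429 \left(- \frac{1}{77}\right)\right)} = \sqrt{36246 + \left(\frac{6886}{105} - \frac{4429}{77}\right)} = \sqrt{36246 + \frac{9311}{1155}} = \sqrt{\frac{41873441}{1155}} = \frac{\sqrt{48363824355}}{1155}$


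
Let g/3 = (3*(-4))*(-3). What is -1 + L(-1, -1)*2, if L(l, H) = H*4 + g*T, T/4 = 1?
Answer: 855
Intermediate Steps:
T = 4 (T = 4*1 = 4)
g = 108 (g = 3*((3*(-4))*(-3)) = 3*(-12*(-3)) = 3*36 = 108)
L(l, H) = 432 + 4*H (L(l, H) = H*4 + 108*4 = 4*H + 432 = 432 + 4*H)
-1 + L(-1, -1)*2 = -1 + (432 + 4*(-1))*2 = -1 + (432 - 4)*2 = -1 + 428*2 = -1 + 856 = 855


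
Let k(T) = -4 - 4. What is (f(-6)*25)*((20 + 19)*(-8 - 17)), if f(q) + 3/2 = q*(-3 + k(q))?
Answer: -3144375/2 ≈ -1.5722e+6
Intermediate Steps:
k(T) = -8
f(q) = -3/2 - 11*q (f(q) = -3/2 + q*(-3 - 8) = -3/2 + q*(-11) = -3/2 - 11*q)
(f(-6)*25)*((20 + 19)*(-8 - 17)) = ((-3/2 - 11*(-6))*25)*((20 + 19)*(-8 - 17)) = ((-3/2 + 66)*25)*(39*(-25)) = ((129/2)*25)*(-975) = (3225/2)*(-975) = -3144375/2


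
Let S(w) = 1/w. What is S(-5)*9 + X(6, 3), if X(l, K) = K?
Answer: 6/5 ≈ 1.2000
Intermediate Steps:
S(-5)*9 + X(6, 3) = 9/(-5) + 3 = -⅕*9 + 3 = -9/5 + 3 = 6/5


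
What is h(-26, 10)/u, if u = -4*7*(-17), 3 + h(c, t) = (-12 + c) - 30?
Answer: -71/476 ≈ -0.14916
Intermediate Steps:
h(c, t) = -45 + c (h(c, t) = -3 + ((-12 + c) - 30) = -3 + (-42 + c) = -45 + c)
u = 476 (u = -28*(-17) = 476)
h(-26, 10)/u = (-45 - 26)/476 = -71*1/476 = -71/476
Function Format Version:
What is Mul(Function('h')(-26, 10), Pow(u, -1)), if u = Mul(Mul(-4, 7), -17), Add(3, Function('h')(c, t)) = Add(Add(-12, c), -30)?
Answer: Rational(-71, 476) ≈ -0.14916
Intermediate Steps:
Function('h')(c, t) = Add(-45, c) (Function('h')(c, t) = Add(-3, Add(Add(-12, c), -30)) = Add(-3, Add(-42, c)) = Add(-45, c))
u = 476 (u = Mul(-28, -17) = 476)
Mul(Function('h')(-26, 10), Pow(u, -1)) = Mul(Add(-45, -26), Pow(476, -1)) = Mul(-71, Rational(1, 476)) = Rational(-71, 476)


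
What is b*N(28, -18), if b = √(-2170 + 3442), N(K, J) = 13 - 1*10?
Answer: 6*√318 ≈ 107.00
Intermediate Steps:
N(K, J) = 3 (N(K, J) = 13 - 10 = 3)
b = 2*√318 (b = √1272 = 2*√318 ≈ 35.665)
b*N(28, -18) = (2*√318)*3 = 6*√318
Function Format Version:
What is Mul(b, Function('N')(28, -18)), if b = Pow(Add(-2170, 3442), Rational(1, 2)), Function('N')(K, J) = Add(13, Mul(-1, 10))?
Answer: Mul(6, Pow(318, Rational(1, 2))) ≈ 107.00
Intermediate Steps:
Function('N')(K, J) = 3 (Function('N')(K, J) = Add(13, -10) = 3)
b = Mul(2, Pow(318, Rational(1, 2))) (b = Pow(1272, Rational(1, 2)) = Mul(2, Pow(318, Rational(1, 2))) ≈ 35.665)
Mul(b, Function('N')(28, -18)) = Mul(Mul(2, Pow(318, Rational(1, 2))), 3) = Mul(6, Pow(318, Rational(1, 2)))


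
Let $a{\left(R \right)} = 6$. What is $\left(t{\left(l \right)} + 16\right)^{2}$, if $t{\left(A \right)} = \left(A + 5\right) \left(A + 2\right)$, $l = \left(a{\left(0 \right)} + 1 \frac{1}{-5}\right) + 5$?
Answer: $\frac{29767936}{625} \approx 47629.0$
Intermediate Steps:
$l = \frac{54}{5}$ ($l = \left(6 + 1 \frac{1}{-5}\right) + 5 = \left(6 + 1 \left(- \frac{1}{5}\right)\right) + 5 = \left(6 - \frac{1}{5}\right) + 5 = \frac{29}{5} + 5 = \frac{54}{5} \approx 10.8$)
$t{\left(A \right)} = \left(2 + A\right) \left(5 + A\right)$ ($t{\left(A \right)} = \left(5 + A\right) \left(2 + A\right) = \left(2 + A\right) \left(5 + A\right)$)
$\left(t{\left(l \right)} + 16\right)^{2} = \left(\left(10 + \left(\frac{54}{5}\right)^{2} + 7 \cdot \frac{54}{5}\right) + 16\right)^{2} = \left(\left(10 + \frac{2916}{25} + \frac{378}{5}\right) + 16\right)^{2} = \left(\frac{5056}{25} + 16\right)^{2} = \left(\frac{5456}{25}\right)^{2} = \frac{29767936}{625}$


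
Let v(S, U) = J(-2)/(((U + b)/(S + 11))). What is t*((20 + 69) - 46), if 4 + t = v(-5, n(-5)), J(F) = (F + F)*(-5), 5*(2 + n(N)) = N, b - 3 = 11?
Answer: 3268/11 ≈ 297.09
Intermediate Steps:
b = 14 (b = 3 + 11 = 14)
n(N) = -2 + N/5
J(F) = -10*F (J(F) = (2*F)*(-5) = -10*F)
v(S, U) = 20*(11 + S)/(14 + U) (v(S, U) = (-10*(-2))/(((U + 14)/(S + 11))) = 20/(((14 + U)/(11 + S))) = 20*((11 + S)/(14 + U)) = 20*(11 + S)/(14 + U))
t = 76/11 (t = -4 + 20*(11 - 5)/(14 + (-2 + (⅕)*(-5))) = -4 + 20*6/(14 + (-2 - 1)) = -4 + 20*6/(14 - 3) = -4 + 20*6/11 = -4 + 20*(1/11)*6 = -4 + 120/11 = 76/11 ≈ 6.9091)
t*((20 + 69) - 46) = 76*((20 + 69) - 46)/11 = 76*(89 - 46)/11 = (76/11)*43 = 3268/11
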